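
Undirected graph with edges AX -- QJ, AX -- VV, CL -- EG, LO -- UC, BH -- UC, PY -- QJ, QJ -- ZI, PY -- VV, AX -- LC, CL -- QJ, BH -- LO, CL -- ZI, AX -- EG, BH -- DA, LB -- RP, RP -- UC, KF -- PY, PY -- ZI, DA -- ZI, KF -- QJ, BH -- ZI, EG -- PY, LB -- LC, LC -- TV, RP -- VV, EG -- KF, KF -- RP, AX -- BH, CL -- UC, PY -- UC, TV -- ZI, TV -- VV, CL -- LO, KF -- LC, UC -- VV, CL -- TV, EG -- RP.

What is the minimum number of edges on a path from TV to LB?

Level 0: TV
Level 1: CL, LC, VV, ZI
Level 2: AX, BH, DA, EG, KF, LB, LO, PY, QJ, RP, UC
LB first appears at level 2.

2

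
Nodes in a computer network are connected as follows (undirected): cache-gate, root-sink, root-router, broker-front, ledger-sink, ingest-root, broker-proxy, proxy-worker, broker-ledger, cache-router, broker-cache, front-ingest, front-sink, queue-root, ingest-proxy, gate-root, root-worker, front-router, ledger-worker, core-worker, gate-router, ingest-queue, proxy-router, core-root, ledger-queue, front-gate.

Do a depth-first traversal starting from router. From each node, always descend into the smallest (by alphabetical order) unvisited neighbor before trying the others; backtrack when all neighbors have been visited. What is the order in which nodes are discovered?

Visit router
router → cache
cache → broker
broker → front
front → gate
gate → root
root → core
core → worker
worker → ledger
ledger → queue
queue → ingest
ingest → proxy
ledger → sink

router cache broker front gate root core worker ledger queue ingest proxy sink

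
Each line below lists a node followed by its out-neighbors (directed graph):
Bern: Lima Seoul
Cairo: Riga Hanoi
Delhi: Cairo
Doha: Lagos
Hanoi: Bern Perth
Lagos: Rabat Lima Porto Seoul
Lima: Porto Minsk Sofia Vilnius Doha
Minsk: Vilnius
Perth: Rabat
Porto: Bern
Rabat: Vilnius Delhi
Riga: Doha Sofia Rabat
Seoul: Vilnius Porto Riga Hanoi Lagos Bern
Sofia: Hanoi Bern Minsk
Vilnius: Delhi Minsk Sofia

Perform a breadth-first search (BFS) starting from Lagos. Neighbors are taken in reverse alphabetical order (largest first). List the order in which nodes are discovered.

Visit Lagos; enqueue Seoul, Rabat, Porto, Lima → queue [Seoul, Rabat, Porto, Lima]
Visit Seoul; enqueue Vilnius, Riga, Hanoi, Bern → queue [Rabat, Porto, Lima, Vilnius, Riga, Hanoi, Bern]
Visit Rabat; enqueue Delhi → queue [Porto, Lima, Vilnius, Riga, Hanoi, Bern, Delhi]
Visit Porto → queue [Lima, Vilnius, Riga, Hanoi, Bern, Delhi]
Visit Lima; enqueue Sofia, Minsk, Doha → queue [Vilnius, Riga, Hanoi, Bern, Delhi, Sofia, Minsk, Doha]
Visit Vilnius → queue [Riga, Hanoi, Bern, Delhi, Sofia, Minsk, Doha]
Visit Riga → queue [Hanoi, Bern, Delhi, Sofia, Minsk, Doha]
Visit Hanoi; enqueue Perth → queue [Bern, Delhi, Sofia, Minsk, Doha, Perth]
Visit Bern → queue [Delhi, Sofia, Minsk, Doha, Perth]
Visit Delhi; enqueue Cairo → queue [Sofia, Minsk, Doha, Perth, Cairo]
Visit Sofia → queue [Minsk, Doha, Perth, Cairo]
Visit Minsk → queue [Doha, Perth, Cairo]
Visit Doha → queue [Perth, Cairo]
Visit Perth → queue [Cairo]
Visit Cairo → queue []

Lagos → Seoul → Rabat → Porto → Lima → Vilnius → Riga → Hanoi → Bern → Delhi → Sofia → Minsk → Doha → Perth → Cairo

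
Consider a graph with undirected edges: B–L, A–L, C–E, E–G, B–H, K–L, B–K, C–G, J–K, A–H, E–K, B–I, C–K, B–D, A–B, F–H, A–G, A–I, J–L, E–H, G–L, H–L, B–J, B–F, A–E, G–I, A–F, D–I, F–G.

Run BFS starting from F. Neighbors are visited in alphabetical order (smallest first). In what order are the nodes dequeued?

Visit F; enqueue A, B, G, H → queue [A, B, G, H]
Visit A; enqueue E, I, L → queue [B, G, H, E, I, L]
Visit B; enqueue D, J, K → queue [G, H, E, I, L, D, J, K]
Visit G; enqueue C → queue [H, E, I, L, D, J, K, C]
Visit H → queue [E, I, L, D, J, K, C]
Visit E → queue [I, L, D, J, K, C]
Visit I → queue [L, D, J, K, C]
Visit L → queue [D, J, K, C]
Visit D → queue [J, K, C]
Visit J → queue [K, C]
Visit K → queue [C]
Visit C → queue []

F → A → B → G → H → E → I → L → D → J → K → C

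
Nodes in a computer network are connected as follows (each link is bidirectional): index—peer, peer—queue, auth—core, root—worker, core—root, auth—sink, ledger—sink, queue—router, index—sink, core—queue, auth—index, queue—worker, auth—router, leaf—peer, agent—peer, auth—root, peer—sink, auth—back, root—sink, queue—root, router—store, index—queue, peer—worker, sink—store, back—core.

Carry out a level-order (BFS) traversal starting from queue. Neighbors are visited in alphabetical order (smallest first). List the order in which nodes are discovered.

queue, core, index, peer, root, router, worker, auth, back, sink, agent, leaf, store, ledger

Visit queue; enqueue core, index, peer, root, router, worker → queue [core, index, peer, root, router, worker]
Visit core; enqueue auth, back → queue [index, peer, root, router, worker, auth, back]
Visit index; enqueue sink → queue [peer, root, router, worker, auth, back, sink]
Visit peer; enqueue agent, leaf → queue [root, router, worker, auth, back, sink, agent, leaf]
Visit root → queue [router, worker, auth, back, sink, agent, leaf]
Visit router; enqueue store → queue [worker, auth, back, sink, agent, leaf, store]
Visit worker → queue [auth, back, sink, agent, leaf, store]
Visit auth → queue [back, sink, agent, leaf, store]
Visit back → queue [sink, agent, leaf, store]
Visit sink; enqueue ledger → queue [agent, leaf, store, ledger]
Visit agent → queue [leaf, store, ledger]
Visit leaf → queue [store, ledger]
Visit store → queue [ledger]
Visit ledger → queue []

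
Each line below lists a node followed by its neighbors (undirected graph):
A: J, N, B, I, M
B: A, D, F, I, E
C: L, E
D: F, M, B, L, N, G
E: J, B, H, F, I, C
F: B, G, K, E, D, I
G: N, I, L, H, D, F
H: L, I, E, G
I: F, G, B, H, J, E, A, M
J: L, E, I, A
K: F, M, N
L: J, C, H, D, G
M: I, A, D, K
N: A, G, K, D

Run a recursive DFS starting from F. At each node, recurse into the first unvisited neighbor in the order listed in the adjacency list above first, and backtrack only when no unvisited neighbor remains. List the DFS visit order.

F B A J L C E H I G N K M D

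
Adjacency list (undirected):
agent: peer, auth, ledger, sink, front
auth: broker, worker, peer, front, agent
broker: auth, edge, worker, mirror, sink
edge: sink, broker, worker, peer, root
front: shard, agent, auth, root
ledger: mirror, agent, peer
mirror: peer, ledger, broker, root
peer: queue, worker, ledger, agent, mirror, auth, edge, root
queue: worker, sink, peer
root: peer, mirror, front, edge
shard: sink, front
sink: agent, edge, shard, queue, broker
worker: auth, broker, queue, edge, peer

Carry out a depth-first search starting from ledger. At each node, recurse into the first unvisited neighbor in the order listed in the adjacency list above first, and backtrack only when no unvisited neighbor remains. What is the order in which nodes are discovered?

Visit ledger
ledger → mirror
mirror → peer
peer → queue
queue → worker
worker → auth
auth → broker
broker → edge
edge → sink
sink → agent
agent → front
front → shard
front → root

ledger → mirror → peer → queue → worker → auth → broker → edge → sink → agent → front → shard → root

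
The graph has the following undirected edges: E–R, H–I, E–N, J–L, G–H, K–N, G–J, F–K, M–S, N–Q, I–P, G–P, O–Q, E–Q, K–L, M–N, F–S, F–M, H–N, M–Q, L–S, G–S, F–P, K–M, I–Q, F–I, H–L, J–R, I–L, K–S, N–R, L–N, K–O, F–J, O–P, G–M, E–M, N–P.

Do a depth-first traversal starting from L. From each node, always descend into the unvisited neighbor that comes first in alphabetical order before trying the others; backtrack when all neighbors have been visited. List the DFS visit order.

Visit L
L → H
H → G
G → J
J → F
F → I
I → P
P → N
N → E
E → M
M → K
K → O
O → Q
K → S
E → R

L H G J F I P N E M K O Q S R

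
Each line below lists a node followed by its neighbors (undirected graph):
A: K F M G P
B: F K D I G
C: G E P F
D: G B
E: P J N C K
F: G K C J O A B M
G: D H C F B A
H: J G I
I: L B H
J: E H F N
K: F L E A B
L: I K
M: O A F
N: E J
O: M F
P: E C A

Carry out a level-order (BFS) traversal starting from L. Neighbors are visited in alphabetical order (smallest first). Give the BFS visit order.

L -> I -> K -> B -> H -> A -> E -> F -> D -> G -> J -> M -> P -> C -> N -> O

Visit L; enqueue I, K → queue [I, K]
Visit I; enqueue B, H → queue [K, B, H]
Visit K; enqueue A, E, F → queue [B, H, A, E, F]
Visit B; enqueue D, G → queue [H, A, E, F, D, G]
Visit H; enqueue J → queue [A, E, F, D, G, J]
Visit A; enqueue M, P → queue [E, F, D, G, J, M, P]
Visit E; enqueue C, N → queue [F, D, G, J, M, P, C, N]
Visit F; enqueue O → queue [D, G, J, M, P, C, N, O]
Visit D → queue [G, J, M, P, C, N, O]
Visit G → queue [J, M, P, C, N, O]
Visit J → queue [M, P, C, N, O]
Visit M → queue [P, C, N, O]
Visit P → queue [C, N, O]
Visit C → queue [N, O]
Visit N → queue [O]
Visit O → queue []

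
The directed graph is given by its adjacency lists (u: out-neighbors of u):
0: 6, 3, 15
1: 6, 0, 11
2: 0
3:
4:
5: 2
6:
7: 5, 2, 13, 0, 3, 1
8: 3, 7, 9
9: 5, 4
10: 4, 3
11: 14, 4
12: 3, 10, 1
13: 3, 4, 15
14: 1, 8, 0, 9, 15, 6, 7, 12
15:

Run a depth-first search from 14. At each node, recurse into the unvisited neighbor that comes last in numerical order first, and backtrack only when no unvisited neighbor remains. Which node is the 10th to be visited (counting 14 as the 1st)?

Visit 14
14 → 15
14 → 12
12 → 10
10 → 4
10 → 3
12 → 1
1 → 11
1 → 6
1 → 0
14 → 9
9 → 5
5 → 2
14 → 8
8 → 7
7 → 13

Visit order: 14, 15, 12, 10, 4, 3, 1, 11, 6, 0, 9, 5, 2, 8, 7, 13

0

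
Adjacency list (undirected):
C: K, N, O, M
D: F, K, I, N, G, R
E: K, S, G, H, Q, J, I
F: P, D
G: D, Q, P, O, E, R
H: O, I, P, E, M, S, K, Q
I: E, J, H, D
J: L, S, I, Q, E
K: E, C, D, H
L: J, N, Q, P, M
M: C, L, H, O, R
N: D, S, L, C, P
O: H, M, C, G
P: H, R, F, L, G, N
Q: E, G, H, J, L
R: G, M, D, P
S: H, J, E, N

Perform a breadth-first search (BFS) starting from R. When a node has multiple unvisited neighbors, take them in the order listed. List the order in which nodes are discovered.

Visit R; enqueue G, M, D, P → queue [G, M, D, P]
Visit G; enqueue Q, O, E → queue [M, D, P, Q, O, E]
Visit M; enqueue C, L, H → queue [D, P, Q, O, E, C, L, H]
Visit D; enqueue F, K, I, N → queue [P, Q, O, E, C, L, H, F, K, I, N]
Visit P → queue [Q, O, E, C, L, H, F, K, I, N]
Visit Q; enqueue J → queue [O, E, C, L, H, F, K, I, N, J]
Visit O → queue [E, C, L, H, F, K, I, N, J]
Visit E; enqueue S → queue [C, L, H, F, K, I, N, J, S]
Visit C → queue [L, H, F, K, I, N, J, S]
Visit L → queue [H, F, K, I, N, J, S]
Visit H → queue [F, K, I, N, J, S]
Visit F → queue [K, I, N, J, S]
Visit K → queue [I, N, J, S]
Visit I → queue [N, J, S]
Visit N → queue [J, S]
Visit J → queue [S]
Visit S → queue []

R, G, M, D, P, Q, O, E, C, L, H, F, K, I, N, J, S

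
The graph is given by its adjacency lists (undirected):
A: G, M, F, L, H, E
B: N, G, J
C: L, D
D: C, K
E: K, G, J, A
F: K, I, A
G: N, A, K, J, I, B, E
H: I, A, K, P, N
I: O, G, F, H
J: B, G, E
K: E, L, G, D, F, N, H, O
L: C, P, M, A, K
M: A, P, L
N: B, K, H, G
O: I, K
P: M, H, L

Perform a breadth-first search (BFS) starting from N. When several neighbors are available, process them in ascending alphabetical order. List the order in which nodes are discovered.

Visit N; enqueue B, G, H, K → queue [B, G, H, K]
Visit B; enqueue J → queue [G, H, K, J]
Visit G; enqueue A, E, I → queue [H, K, J, A, E, I]
Visit H; enqueue P → queue [K, J, A, E, I, P]
Visit K; enqueue D, F, L, O → queue [J, A, E, I, P, D, F, L, O]
Visit J → queue [A, E, I, P, D, F, L, O]
Visit A; enqueue M → queue [E, I, P, D, F, L, O, M]
Visit E → queue [I, P, D, F, L, O, M]
Visit I → queue [P, D, F, L, O, M]
Visit P → queue [D, F, L, O, M]
Visit D; enqueue C → queue [F, L, O, M, C]
Visit F → queue [L, O, M, C]
Visit L → queue [O, M, C]
Visit O → queue [M, C]
Visit M → queue [C]
Visit C → queue []

N B G H K J A E I P D F L O M C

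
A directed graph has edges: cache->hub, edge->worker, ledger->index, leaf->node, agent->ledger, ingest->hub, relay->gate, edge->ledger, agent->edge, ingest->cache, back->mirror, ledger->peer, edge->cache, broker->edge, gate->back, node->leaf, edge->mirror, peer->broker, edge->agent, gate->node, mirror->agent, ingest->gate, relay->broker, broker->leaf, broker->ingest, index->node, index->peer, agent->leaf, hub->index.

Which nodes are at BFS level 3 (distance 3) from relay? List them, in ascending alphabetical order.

Level 0: relay
Level 1: broker, gate
Level 2: back, edge, ingest, leaf, node
Level 3: agent, cache, hub, ledger, mirror, worker
Level 4: index, peer

agent, cache, hub, ledger, mirror, worker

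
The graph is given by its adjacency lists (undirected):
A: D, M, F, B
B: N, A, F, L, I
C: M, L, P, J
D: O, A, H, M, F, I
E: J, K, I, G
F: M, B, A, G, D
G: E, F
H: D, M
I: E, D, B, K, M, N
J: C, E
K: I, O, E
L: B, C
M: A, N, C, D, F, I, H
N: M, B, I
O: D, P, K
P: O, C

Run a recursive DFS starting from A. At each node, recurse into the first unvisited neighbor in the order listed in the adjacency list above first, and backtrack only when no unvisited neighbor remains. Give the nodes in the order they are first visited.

A -> D -> O -> P -> C -> M -> N -> B -> F -> G -> E -> J -> K -> I -> L -> H

Visit A
A → D
D → O
O → P
P → C
C → M
M → N
N → B
B → F
F → G
G → E
E → J
E → K
K → I
B → L
M → H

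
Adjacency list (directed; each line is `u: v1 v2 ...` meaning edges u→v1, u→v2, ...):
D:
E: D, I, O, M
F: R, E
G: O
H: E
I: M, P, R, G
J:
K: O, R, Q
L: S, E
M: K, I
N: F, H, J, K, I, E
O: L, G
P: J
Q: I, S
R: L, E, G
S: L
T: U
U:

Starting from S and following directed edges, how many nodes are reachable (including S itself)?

BFS from S visits: S, L, E, D, I, M, O, G, P, R, K, J, Q
Reachable nodes: 13 of 18 total.

13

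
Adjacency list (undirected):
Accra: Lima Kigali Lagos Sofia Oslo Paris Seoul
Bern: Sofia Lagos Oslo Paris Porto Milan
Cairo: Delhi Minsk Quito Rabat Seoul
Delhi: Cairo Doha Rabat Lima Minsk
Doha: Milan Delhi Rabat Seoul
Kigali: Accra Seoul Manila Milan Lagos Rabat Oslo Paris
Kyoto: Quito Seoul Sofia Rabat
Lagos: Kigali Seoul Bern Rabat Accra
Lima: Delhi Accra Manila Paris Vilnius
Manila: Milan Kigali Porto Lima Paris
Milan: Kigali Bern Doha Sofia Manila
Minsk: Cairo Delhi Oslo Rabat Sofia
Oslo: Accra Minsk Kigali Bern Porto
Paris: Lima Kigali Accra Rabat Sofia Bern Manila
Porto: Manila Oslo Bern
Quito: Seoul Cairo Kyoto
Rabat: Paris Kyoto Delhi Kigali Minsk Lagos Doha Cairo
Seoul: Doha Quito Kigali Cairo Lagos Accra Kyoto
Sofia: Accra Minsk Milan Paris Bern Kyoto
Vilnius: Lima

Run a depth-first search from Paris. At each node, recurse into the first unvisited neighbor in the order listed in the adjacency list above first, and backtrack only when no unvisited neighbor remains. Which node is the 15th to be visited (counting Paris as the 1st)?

Quito

Visit Paris
Paris → Lima
Lima → Delhi
Delhi → Cairo
Cairo → Minsk
Minsk → Oslo
Oslo → Accra
Accra → Kigali
Kigali → Seoul
Seoul → Doha
Doha → Milan
Milan → Bern
Bern → Sofia
Sofia → Kyoto
Kyoto → Quito
Kyoto → Rabat
Rabat → Lagos
Bern → Porto
Porto → Manila
Lima → Vilnius

Visit order: Paris, Lima, Delhi, Cairo, Minsk, Oslo, Accra, Kigali, Seoul, Doha, Milan, Bern, Sofia, Kyoto, Quito, Rabat, Lagos, Porto, Manila, Vilnius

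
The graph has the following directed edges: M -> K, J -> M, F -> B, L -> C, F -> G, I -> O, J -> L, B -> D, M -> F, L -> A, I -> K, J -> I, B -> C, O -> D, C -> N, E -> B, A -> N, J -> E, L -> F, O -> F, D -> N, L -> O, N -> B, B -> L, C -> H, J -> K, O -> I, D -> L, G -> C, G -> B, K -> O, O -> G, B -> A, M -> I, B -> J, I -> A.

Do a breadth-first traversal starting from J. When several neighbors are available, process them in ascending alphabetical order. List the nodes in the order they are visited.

Visit J; enqueue E, I, K, L, M → queue [E, I, K, L, M]
Visit E; enqueue B → queue [I, K, L, M, B]
Visit I; enqueue A, O → queue [K, L, M, B, A, O]
Visit K → queue [L, M, B, A, O]
Visit L; enqueue C, F → queue [M, B, A, O, C, F]
Visit M → queue [B, A, O, C, F]
Visit B; enqueue D → queue [A, O, C, F, D]
Visit A; enqueue N → queue [O, C, F, D, N]
Visit O; enqueue G → queue [C, F, D, N, G]
Visit C; enqueue H → queue [F, D, N, G, H]
Visit F → queue [D, N, G, H]
Visit D → queue [N, G, H]
Visit N → queue [G, H]
Visit G → queue [H]
Visit H → queue []

J → E → I → K → L → M → B → A → O → C → F → D → N → G → H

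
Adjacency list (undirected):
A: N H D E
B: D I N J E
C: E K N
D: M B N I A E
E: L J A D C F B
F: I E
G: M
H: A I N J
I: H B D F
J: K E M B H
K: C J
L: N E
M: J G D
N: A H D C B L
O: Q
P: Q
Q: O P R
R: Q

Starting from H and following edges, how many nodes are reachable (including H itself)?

14

BFS from H visits: H, A, I, N, J, D, E, B, F, C, L, K, M, G
Reachable nodes: 14 of 18 total.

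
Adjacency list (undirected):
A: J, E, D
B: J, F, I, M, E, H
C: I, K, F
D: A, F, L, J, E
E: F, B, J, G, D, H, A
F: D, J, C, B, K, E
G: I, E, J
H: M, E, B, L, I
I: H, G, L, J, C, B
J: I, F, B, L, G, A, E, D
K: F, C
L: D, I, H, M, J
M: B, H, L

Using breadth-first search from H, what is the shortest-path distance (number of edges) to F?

2

Level 0: H
Level 1: B, E, I, L, M
Level 2: A, C, D, F, G, J
Level 3: K
F first appears at level 2.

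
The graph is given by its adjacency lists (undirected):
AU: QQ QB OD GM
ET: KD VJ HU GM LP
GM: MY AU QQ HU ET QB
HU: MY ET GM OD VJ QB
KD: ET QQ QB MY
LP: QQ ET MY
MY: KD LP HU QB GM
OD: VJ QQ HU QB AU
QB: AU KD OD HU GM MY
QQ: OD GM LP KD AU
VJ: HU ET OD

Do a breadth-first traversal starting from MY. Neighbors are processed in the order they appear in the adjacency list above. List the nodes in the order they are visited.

MY KD LP HU QB GM ET QQ OD VJ AU

Visit MY; enqueue KD, LP, HU, QB, GM → queue [KD, LP, HU, QB, GM]
Visit KD; enqueue ET, QQ → queue [LP, HU, QB, GM, ET, QQ]
Visit LP → queue [HU, QB, GM, ET, QQ]
Visit HU; enqueue OD, VJ → queue [QB, GM, ET, QQ, OD, VJ]
Visit QB; enqueue AU → queue [GM, ET, QQ, OD, VJ, AU]
Visit GM → queue [ET, QQ, OD, VJ, AU]
Visit ET → queue [QQ, OD, VJ, AU]
Visit QQ → queue [OD, VJ, AU]
Visit OD → queue [VJ, AU]
Visit VJ → queue [AU]
Visit AU → queue []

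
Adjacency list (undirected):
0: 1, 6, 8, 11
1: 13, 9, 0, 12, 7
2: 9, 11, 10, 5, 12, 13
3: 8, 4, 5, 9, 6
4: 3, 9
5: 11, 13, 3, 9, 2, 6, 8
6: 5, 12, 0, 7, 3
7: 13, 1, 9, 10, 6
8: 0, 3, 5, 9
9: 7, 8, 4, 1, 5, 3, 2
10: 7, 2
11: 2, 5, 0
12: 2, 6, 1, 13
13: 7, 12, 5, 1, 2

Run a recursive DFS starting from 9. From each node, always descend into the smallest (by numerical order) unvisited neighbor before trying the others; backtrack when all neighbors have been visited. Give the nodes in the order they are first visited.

9 -> 1 -> 0 -> 6 -> 3 -> 4 -> 5 -> 2 -> 10 -> 7 -> 13 -> 12 -> 11 -> 8

Visit 9
9 → 1
1 → 0
0 → 6
6 → 3
3 → 4
3 → 5
5 → 2
2 → 10
10 → 7
7 → 13
13 → 12
2 → 11
5 → 8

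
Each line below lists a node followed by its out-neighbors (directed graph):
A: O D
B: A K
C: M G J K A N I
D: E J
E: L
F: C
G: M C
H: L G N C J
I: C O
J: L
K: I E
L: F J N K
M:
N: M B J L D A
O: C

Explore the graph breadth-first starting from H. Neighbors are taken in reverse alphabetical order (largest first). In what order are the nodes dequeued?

H N L J G C M D B A K F I E O

Visit H; enqueue N, L, J, G, C → queue [N, L, J, G, C]
Visit N; enqueue M, D, B, A → queue [L, J, G, C, M, D, B, A]
Visit L; enqueue K, F → queue [J, G, C, M, D, B, A, K, F]
Visit J → queue [G, C, M, D, B, A, K, F]
Visit G → queue [C, M, D, B, A, K, F]
Visit C; enqueue I → queue [M, D, B, A, K, F, I]
Visit M → queue [D, B, A, K, F, I]
Visit D; enqueue E → queue [B, A, K, F, I, E]
Visit B → queue [A, K, F, I, E]
Visit A; enqueue O → queue [K, F, I, E, O]
Visit K → queue [F, I, E, O]
Visit F → queue [I, E, O]
Visit I → queue [E, O]
Visit E → queue [O]
Visit O → queue []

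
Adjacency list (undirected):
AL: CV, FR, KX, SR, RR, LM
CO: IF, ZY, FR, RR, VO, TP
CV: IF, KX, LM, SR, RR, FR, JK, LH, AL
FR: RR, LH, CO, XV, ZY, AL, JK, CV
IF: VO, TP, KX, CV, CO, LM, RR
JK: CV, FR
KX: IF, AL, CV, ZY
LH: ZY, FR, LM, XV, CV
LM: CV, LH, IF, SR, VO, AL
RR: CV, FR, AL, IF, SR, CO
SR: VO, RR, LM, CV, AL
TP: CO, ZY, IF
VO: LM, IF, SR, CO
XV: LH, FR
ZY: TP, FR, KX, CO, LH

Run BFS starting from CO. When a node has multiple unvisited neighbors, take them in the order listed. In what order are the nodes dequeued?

CO, IF, ZY, FR, RR, VO, TP, KX, CV, LM, LH, XV, AL, JK, SR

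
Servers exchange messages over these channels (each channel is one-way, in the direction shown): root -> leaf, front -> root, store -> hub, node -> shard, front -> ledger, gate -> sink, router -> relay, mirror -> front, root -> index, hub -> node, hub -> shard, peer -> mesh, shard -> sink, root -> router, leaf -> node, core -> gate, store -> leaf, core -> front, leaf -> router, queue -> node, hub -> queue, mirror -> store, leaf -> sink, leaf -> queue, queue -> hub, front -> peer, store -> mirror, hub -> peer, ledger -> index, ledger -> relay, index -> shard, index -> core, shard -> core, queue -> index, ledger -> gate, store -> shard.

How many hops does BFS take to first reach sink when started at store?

2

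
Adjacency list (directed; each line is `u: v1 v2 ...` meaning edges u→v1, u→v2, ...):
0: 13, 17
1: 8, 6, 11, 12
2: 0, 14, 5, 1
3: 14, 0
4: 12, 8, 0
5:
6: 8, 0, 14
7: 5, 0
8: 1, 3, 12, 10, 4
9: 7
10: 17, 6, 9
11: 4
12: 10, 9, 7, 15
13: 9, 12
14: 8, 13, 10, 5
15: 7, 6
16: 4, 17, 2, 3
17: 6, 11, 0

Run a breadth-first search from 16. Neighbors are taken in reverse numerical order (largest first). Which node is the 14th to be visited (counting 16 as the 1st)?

13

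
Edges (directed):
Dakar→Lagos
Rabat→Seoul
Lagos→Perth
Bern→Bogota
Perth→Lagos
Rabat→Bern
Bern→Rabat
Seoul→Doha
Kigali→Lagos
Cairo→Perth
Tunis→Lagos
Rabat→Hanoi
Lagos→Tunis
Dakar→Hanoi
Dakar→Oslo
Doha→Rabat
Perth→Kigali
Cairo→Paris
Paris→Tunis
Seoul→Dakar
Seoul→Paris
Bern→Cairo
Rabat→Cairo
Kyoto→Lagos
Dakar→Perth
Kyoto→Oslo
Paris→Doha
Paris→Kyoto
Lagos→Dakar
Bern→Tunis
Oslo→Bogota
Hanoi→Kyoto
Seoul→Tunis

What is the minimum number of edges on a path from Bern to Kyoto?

Level 0: Bern
Level 1: Bogota, Cairo, Rabat, Tunis
Level 2: Hanoi, Lagos, Paris, Perth, Seoul
Level 3: Dakar, Doha, Kigali, Kyoto
Level 4: Oslo
Kyoto first appears at level 3.

3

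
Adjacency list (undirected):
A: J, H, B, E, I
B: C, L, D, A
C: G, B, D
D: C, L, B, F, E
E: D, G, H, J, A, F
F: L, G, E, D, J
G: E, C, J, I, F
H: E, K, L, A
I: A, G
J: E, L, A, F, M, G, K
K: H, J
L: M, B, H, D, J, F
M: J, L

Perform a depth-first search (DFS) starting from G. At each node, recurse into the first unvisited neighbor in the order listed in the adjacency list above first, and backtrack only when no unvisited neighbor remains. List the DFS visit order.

Visit G
G → E
E → D
D → C
C → B
B → L
L → M
M → J
J → A
A → H
H → K
A → I
J → F

G, E, D, C, B, L, M, J, A, H, K, I, F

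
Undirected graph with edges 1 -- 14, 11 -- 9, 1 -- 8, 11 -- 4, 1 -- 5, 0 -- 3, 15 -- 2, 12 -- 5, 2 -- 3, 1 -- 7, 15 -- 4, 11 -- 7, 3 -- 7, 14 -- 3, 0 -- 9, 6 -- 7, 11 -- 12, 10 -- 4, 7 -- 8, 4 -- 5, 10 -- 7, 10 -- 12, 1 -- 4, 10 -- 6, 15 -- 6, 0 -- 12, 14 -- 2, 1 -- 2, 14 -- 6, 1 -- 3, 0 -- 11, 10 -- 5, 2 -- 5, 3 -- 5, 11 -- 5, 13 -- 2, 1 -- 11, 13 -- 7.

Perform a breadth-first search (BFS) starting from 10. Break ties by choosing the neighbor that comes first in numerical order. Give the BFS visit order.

10 4 5 6 7 12 1 11 15 2 3 14 8 13 0 9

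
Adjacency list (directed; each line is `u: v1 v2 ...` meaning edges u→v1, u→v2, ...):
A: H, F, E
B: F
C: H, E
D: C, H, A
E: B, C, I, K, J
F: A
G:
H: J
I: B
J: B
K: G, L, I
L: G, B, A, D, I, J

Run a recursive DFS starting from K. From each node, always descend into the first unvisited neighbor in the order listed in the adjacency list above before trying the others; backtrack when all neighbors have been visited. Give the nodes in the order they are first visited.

K, G, L, B, F, A, H, J, E, C, I, D

Visit K
K → G
K → L
L → B
B → F
F → A
A → H
H → J
A → E
E → C
E → I
L → D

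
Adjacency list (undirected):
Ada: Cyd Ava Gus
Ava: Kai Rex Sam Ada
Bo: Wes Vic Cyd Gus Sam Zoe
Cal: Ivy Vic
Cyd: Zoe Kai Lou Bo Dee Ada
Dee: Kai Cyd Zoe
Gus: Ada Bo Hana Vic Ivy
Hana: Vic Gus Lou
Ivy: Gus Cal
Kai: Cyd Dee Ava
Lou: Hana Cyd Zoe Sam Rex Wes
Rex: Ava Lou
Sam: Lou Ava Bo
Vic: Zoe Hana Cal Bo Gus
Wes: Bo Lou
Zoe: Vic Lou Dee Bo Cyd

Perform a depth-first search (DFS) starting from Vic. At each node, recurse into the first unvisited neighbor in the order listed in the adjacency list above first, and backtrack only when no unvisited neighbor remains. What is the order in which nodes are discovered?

Visit Vic
Vic → Zoe
Zoe → Lou
Lou → Hana
Hana → Gus
Gus → Ada
Ada → Cyd
Cyd → Kai
Kai → Dee
Kai → Ava
Ava → Rex
Ava → Sam
Sam → Bo
Bo → Wes
Gus → Ivy
Ivy → Cal

Vic, Zoe, Lou, Hana, Gus, Ada, Cyd, Kai, Dee, Ava, Rex, Sam, Bo, Wes, Ivy, Cal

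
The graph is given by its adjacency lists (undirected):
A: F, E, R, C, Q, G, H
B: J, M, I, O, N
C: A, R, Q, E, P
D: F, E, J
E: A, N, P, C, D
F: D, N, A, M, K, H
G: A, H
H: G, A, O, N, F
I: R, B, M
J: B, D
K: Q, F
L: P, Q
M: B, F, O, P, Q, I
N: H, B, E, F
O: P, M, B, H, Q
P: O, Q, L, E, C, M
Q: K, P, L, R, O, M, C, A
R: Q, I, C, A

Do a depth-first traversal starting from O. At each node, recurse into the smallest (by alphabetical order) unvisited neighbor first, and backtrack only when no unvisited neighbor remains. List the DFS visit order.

Visit O
O → B
B → I
I → M
M → F
F → A
A → C
C → E
E → D
D → J
E → N
N → H
H → G
E → P
P → L
L → Q
Q → K
Q → R

O, B, I, M, F, A, C, E, D, J, N, H, G, P, L, Q, K, R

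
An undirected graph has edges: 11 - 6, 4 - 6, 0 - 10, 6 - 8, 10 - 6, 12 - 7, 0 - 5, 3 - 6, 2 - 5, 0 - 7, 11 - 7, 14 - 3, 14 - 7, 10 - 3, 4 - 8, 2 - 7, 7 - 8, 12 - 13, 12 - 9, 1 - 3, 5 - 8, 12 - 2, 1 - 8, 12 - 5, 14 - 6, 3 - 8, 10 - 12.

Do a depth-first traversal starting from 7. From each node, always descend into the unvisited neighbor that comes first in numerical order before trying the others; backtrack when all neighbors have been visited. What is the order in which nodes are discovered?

Visit 7
7 → 0
0 → 5
5 → 2
2 → 12
12 → 9
12 → 10
10 → 3
3 → 1
1 → 8
8 → 4
4 → 6
6 → 11
6 → 14
12 → 13

7 0 5 2 12 9 10 3 1 8 4 6 11 14 13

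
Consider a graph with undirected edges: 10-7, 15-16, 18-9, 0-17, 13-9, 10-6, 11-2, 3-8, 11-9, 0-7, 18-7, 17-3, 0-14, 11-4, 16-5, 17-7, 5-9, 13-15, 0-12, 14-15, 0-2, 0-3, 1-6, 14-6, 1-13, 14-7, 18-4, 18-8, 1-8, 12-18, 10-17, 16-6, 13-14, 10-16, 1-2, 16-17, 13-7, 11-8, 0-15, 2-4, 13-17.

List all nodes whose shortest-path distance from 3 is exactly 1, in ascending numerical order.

Level 0: 3
Level 1: 0, 8, 17
Level 2: 1, 2, 7, 10, 11, 12, 13, 14, 15, 16, 18
Level 3: 4, 5, 6, 9

0, 8, 17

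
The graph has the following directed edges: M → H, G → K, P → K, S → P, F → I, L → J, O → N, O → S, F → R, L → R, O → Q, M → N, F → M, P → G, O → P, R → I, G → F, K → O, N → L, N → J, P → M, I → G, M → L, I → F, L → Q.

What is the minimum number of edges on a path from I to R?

2

Level 0: I
Level 1: F, G
Level 2: K, M, R
Level 3: H, L, N, O
Level 4: J, P, Q, S
R first appears at level 2.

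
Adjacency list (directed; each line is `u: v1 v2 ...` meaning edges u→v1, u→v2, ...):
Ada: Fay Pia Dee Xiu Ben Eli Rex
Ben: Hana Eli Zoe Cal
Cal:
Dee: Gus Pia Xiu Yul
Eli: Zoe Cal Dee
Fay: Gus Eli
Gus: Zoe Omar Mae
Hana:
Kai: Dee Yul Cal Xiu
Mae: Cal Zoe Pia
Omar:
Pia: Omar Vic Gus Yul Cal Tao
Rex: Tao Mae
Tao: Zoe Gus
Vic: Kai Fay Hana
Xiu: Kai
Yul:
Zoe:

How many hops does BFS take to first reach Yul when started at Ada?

2

Level 0: Ada
Level 1: Ben, Dee, Eli, Fay, Pia, Rex, Xiu
Level 2: Cal, Gus, Hana, Kai, Mae, Omar, Tao, Vic, Yul, Zoe
Yul first appears at level 2.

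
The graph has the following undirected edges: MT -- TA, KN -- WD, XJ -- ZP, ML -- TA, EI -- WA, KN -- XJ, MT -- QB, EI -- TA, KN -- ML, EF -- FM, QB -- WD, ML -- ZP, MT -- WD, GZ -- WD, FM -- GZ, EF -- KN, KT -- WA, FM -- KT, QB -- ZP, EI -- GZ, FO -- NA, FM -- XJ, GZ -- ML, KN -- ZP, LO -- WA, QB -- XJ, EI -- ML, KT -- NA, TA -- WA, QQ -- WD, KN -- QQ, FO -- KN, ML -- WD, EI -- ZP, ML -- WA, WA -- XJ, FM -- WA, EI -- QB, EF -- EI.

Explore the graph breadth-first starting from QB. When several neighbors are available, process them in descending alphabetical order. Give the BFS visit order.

QB ZP XJ WD MT EI ML KN WA FM QQ GZ TA EF FO LO KT NA

Visit QB; enqueue ZP, XJ, WD, MT, EI → queue [ZP, XJ, WD, MT, EI]
Visit ZP; enqueue ML, KN → queue [XJ, WD, MT, EI, ML, KN]
Visit XJ; enqueue WA, FM → queue [WD, MT, EI, ML, KN, WA, FM]
Visit WD; enqueue QQ, GZ → queue [MT, EI, ML, KN, WA, FM, QQ, GZ]
Visit MT; enqueue TA → queue [EI, ML, KN, WA, FM, QQ, GZ, TA]
Visit EI; enqueue EF → queue [ML, KN, WA, FM, QQ, GZ, TA, EF]
Visit ML → queue [KN, WA, FM, QQ, GZ, TA, EF]
Visit KN; enqueue FO → queue [WA, FM, QQ, GZ, TA, EF, FO]
Visit WA; enqueue LO, KT → queue [FM, QQ, GZ, TA, EF, FO, LO, KT]
Visit FM → queue [QQ, GZ, TA, EF, FO, LO, KT]
Visit QQ → queue [GZ, TA, EF, FO, LO, KT]
Visit GZ → queue [TA, EF, FO, LO, KT]
Visit TA → queue [EF, FO, LO, KT]
Visit EF → queue [FO, LO, KT]
Visit FO; enqueue NA → queue [LO, KT, NA]
Visit LO → queue [KT, NA]
Visit KT → queue [NA]
Visit NA → queue []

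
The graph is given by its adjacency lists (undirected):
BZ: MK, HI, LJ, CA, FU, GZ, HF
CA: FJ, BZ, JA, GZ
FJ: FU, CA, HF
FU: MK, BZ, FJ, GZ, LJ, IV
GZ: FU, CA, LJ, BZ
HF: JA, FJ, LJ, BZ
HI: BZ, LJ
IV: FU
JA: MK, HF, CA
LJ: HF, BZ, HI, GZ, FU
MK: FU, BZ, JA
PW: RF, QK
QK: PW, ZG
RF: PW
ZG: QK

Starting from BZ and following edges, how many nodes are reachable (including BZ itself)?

11

BFS from BZ visits: BZ, CA, FU, GZ, HF, HI, LJ, MK, FJ, JA, IV
Reachable nodes: 11 of 15 total.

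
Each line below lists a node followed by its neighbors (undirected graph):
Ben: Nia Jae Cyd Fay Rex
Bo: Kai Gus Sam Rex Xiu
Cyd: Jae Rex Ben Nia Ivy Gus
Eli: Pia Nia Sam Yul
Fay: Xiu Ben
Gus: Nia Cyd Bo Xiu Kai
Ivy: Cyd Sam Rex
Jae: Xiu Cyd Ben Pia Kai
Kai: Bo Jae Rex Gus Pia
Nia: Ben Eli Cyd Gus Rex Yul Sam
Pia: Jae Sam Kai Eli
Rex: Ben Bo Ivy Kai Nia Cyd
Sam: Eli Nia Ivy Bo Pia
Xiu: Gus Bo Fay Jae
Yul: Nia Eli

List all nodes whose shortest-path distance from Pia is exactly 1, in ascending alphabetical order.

Eli, Jae, Kai, Sam

Level 0: Pia
Level 1: Eli, Jae, Kai, Sam
Level 2: Ben, Bo, Cyd, Gus, Ivy, Nia, Rex, Xiu, Yul
Level 3: Fay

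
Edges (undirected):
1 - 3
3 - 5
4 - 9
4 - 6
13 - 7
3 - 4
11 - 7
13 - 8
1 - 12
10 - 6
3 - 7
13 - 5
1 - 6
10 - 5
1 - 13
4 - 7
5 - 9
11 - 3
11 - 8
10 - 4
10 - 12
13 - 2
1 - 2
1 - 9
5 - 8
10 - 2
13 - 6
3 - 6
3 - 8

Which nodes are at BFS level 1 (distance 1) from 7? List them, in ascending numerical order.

Level 0: 7
Level 1: 3, 4, 11, 13
Level 2: 1, 2, 5, 6, 8, 9, 10
Level 3: 12

3, 4, 11, 13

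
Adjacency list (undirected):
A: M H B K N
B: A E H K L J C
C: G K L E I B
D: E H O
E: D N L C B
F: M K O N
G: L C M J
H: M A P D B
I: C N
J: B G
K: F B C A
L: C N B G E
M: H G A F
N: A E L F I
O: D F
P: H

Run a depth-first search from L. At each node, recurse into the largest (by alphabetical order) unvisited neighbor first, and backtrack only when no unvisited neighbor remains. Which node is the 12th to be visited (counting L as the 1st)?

G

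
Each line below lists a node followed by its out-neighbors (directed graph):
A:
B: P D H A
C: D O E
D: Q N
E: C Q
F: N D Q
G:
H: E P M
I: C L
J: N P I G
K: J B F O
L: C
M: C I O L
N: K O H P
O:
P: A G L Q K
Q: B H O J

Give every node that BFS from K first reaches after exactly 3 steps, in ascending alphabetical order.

Level 0: K
Level 1: B, F, J, O
Level 2: A, D, G, H, I, N, P, Q
Level 3: C, E, L, M

C, E, L, M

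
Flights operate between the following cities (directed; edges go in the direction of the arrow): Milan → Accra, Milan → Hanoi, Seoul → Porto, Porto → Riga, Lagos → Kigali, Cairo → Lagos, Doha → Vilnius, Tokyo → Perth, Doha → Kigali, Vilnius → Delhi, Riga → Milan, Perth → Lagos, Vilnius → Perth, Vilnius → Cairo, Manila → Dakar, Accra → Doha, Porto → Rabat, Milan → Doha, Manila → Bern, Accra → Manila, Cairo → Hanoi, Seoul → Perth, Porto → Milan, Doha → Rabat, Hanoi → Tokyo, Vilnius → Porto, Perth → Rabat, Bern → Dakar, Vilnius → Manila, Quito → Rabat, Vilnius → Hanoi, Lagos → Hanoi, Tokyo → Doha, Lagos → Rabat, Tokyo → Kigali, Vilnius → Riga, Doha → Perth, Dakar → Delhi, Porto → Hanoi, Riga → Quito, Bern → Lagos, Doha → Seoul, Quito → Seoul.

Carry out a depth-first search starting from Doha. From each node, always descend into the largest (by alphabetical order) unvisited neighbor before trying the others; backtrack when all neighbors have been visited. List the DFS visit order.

Doha, Vilnius, Riga, Quito, Seoul, Porto, Rabat, Milan, Hanoi, Tokyo, Perth, Lagos, Kigali, Accra, Manila, Dakar, Delhi, Bern, Cairo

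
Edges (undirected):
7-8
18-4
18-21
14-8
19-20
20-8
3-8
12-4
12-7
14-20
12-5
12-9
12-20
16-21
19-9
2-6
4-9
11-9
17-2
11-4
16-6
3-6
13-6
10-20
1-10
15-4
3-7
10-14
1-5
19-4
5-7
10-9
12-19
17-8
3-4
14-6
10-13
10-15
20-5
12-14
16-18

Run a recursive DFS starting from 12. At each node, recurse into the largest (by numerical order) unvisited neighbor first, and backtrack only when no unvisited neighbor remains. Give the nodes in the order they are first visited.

Visit 12
12 → 20
20 → 19
19 → 9
9 → 11
11 → 4
4 → 18
18 → 21
21 → 16
16 → 6
6 → 14
14 → 10
10 → 15
10 → 13
10 → 1
1 → 5
5 → 7
7 → 8
8 → 17
17 → 2
8 → 3

12, 20, 19, 9, 11, 4, 18, 21, 16, 6, 14, 10, 15, 13, 1, 5, 7, 8, 17, 2, 3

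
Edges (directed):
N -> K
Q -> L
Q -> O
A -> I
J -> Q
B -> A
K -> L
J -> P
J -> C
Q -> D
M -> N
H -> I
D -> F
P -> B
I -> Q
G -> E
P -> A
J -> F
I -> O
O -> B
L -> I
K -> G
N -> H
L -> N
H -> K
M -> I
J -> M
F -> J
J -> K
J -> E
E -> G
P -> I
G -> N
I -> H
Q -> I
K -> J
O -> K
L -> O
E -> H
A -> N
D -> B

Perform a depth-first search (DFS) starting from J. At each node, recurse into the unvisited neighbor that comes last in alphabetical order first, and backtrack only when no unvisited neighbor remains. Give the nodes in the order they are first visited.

Visit J
J → Q
Q → O
O → K
K → L
L → N
N → H
H → I
K → G
G → E
O → B
B → A
Q → D
D → F
J → P
J → M
J → C

J → Q → O → K → L → N → H → I → G → E → B → A → D → F → P → M → C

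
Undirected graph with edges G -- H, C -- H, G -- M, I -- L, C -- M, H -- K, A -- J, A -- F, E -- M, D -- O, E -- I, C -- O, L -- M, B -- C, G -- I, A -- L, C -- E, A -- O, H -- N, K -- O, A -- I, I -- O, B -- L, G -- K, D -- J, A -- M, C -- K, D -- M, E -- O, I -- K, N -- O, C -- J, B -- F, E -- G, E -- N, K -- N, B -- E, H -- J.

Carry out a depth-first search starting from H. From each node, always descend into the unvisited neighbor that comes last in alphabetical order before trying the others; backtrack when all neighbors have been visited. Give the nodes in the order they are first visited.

H N O K I L M G E C J D A F B

Visit H
H → N
N → O
O → K
K → I
I → L
L → M
M → G
G → E
E → C
C → J
J → D
J → A
A → F
F → B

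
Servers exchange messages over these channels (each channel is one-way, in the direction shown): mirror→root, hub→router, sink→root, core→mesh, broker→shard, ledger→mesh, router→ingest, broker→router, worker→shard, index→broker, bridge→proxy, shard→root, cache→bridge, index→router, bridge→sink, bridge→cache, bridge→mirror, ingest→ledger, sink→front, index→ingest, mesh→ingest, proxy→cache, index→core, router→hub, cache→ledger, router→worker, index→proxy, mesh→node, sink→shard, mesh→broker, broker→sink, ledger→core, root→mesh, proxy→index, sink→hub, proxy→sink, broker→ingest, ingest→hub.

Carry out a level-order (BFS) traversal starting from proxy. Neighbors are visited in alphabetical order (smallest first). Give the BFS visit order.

Visit proxy; enqueue cache, index, sink → queue [cache, index, sink]
Visit cache; enqueue bridge, ledger → queue [index, sink, bridge, ledger]
Visit index; enqueue broker, core, ingest, router → queue [sink, bridge, ledger, broker, core, ingest, router]
Visit sink; enqueue front, hub, root, shard → queue [bridge, ledger, broker, core, ingest, router, front, hub, root, shard]
Visit bridge; enqueue mirror → queue [ledger, broker, core, ingest, router, front, hub, root, shard, mirror]
Visit ledger; enqueue mesh → queue [broker, core, ingest, router, front, hub, root, shard, mirror, mesh]
Visit broker → queue [core, ingest, router, front, hub, root, shard, mirror, mesh]
Visit core → queue [ingest, router, front, hub, root, shard, mirror, mesh]
Visit ingest → queue [router, front, hub, root, shard, mirror, mesh]
Visit router; enqueue worker → queue [front, hub, root, shard, mirror, mesh, worker]
Visit front → queue [hub, root, shard, mirror, mesh, worker]
Visit hub → queue [root, shard, mirror, mesh, worker]
Visit root → queue [shard, mirror, mesh, worker]
Visit shard → queue [mirror, mesh, worker]
Visit mirror → queue [mesh, worker]
Visit mesh; enqueue node → queue [worker, node]
Visit worker → queue [node]
Visit node → queue []

proxy -> cache -> index -> sink -> bridge -> ledger -> broker -> core -> ingest -> router -> front -> hub -> root -> shard -> mirror -> mesh -> worker -> node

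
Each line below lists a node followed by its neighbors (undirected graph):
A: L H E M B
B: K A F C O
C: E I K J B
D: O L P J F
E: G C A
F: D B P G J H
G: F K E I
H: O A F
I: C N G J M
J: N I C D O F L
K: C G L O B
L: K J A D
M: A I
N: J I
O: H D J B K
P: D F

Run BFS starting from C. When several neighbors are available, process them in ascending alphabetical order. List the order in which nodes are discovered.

C → B → E → I → J → K → A → F → O → G → M → N → D → L → H → P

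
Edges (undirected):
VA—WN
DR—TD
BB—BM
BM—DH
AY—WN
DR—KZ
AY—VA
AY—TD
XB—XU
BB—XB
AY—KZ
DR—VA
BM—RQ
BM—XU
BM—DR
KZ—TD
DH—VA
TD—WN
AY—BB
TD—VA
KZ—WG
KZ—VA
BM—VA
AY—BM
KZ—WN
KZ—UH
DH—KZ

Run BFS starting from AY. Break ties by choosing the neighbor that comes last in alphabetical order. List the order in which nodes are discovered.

Visit AY; enqueue WN, VA, TD, KZ, BM, BB → queue [WN, VA, TD, KZ, BM, BB]
Visit WN → queue [VA, TD, KZ, BM, BB]
Visit VA; enqueue DR, DH → queue [TD, KZ, BM, BB, DR, DH]
Visit TD → queue [KZ, BM, BB, DR, DH]
Visit KZ; enqueue WG, UH → queue [BM, BB, DR, DH, WG, UH]
Visit BM; enqueue XU, RQ → queue [BB, DR, DH, WG, UH, XU, RQ]
Visit BB; enqueue XB → queue [DR, DH, WG, UH, XU, RQ, XB]
Visit DR → queue [DH, WG, UH, XU, RQ, XB]
Visit DH → queue [WG, UH, XU, RQ, XB]
Visit WG → queue [UH, XU, RQ, XB]
Visit UH → queue [XU, RQ, XB]
Visit XU → queue [RQ, XB]
Visit RQ → queue [XB]
Visit XB → queue []

AY → WN → VA → TD → KZ → BM → BB → DR → DH → WG → UH → XU → RQ → XB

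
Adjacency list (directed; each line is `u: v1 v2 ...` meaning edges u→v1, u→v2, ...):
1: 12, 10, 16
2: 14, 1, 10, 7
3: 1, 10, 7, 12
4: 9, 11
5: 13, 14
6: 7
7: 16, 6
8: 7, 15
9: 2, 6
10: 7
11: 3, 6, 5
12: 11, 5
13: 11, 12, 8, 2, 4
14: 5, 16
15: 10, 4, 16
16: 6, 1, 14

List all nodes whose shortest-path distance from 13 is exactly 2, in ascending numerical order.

1, 3, 5, 6, 7, 9, 10, 14, 15

Level 0: 13
Level 1: 2, 4, 8, 11, 12
Level 2: 1, 3, 5, 6, 7, 9, 10, 14, 15
Level 3: 16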